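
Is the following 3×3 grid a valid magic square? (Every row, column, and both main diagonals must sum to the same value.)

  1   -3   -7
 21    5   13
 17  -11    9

No — anti-diagonal sums to 15 but column 1 sums to 39.

Row 1: 1 + (-3) + (-7) = -9.
Row 2: 21 + 5 + 13 = 39.
Row 3: 17 + (-11) + 9 = 15.
Column 1: 1 + 21 + 17 = 39.
Column 2: -3 + 5 + (-11) = -9.
Column 3: -7 + 13 + 9 = 15.
Main diagonal: 1 + 5 + 9 = 15.
Anti-diagonal: -7 + 5 + 17 = 15.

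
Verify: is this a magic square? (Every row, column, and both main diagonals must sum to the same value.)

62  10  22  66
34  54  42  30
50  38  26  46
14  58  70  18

Yes

Row 1: 62 + 10 + 22 + 66 = 160.
Row 2: 34 + 54 + 42 + 30 = 160.
Row 3: 50 + 38 + 26 + 46 = 160.
Row 4: 14 + 58 + 70 + 18 = 160.
Column 1: 62 + 34 + 50 + 14 = 160.
Column 2: 10 + 54 + 38 + 58 = 160.
Column 3: 22 + 42 + 26 + 70 = 160.
Column 4: 66 + 30 + 46 + 18 = 160.
Main diagonal: 62 + 54 + 26 + 18 = 160.
Anti-diagonal: 66 + 42 + 38 + 14 = 160.
All lines sum to 160.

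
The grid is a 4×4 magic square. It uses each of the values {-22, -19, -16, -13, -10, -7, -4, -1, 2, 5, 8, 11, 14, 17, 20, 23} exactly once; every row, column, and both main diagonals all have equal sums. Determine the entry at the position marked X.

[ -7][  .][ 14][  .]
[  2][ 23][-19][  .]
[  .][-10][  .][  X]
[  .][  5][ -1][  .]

The 16 entries sum to 8, so each line sums to 8/4 = 2.
Row 2: 2 + 23 + (-19) + ? = 2, so (2,4) = -4.
Column 2 needs 2; the known cells sum to 18, so (1,2) = -16.
The remaining cell in column 3 is (3,3) = 2 − (-6) = 8.
From main diagonal, 2 − (-7 + 23 + 8) gives (4,4) = -22.
Row 1 needs 2; the known cells sum to -9, so (1,4) = 11.
Row 4 must total 2; the given cells sum to -18, so (4,1) = 20.
Column 1 needs 2; the known cells sum to 15, so (3,1) = -13.
Column 4: 11 + (-4) + (-22) + ? = 2, so (3,4) = 17.

17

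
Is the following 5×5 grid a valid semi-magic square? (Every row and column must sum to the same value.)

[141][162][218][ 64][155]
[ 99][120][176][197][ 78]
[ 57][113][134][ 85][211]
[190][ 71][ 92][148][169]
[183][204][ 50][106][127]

Row 1: 141 + 162 + 218 + 64 + 155 = 740.
Row 2: 99 + 120 + 176 + 197 + 78 = 670.
Row 3: 57 + 113 + 134 + 85 + 211 = 600.
Row 4: 190 + 71 + 92 + 148 + 169 = 670.
Row 5: 183 + 204 + 50 + 106 + 127 = 670.
Column 1: 141 + 99 + 57 + 190 + 183 = 670.
Column 2: 162 + 120 + 113 + 71 + 204 = 670.
Column 3: 218 + 176 + 134 + 92 + 50 = 670.
Column 4: 64 + 197 + 85 + 148 + 106 = 600.
Column 5: 155 + 78 + 211 + 169 + 127 = 740.

No — row 5 sums to 670 but row 1 sums to 740.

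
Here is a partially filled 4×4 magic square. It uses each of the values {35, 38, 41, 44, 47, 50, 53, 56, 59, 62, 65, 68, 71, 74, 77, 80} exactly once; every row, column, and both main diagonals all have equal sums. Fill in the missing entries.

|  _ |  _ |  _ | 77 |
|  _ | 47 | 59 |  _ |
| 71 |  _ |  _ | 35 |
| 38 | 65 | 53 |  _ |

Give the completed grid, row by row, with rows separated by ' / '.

The 16 entries sum to 920, so each line sums to 920/4 = 230.
Row 4 must total 230; the given cells sum to 156, so (4,4) = 74.
Using column 4: 77 + 35 + 74 + ? → (2,4) = 230 − 186 = 44.
Anti-diagonal needs 230; the known cells sum to 174, so (3,2) = 56.
The remaining cell in row 2 is (2,1) = 230 − 150 = 80.
Using row 3: 71 + 56 + 35 + ? → (3,3) = 230 − 162 = 68.
From column 1, 230 − (80 + 71 + 38) gives (1,1) = 41.
Column 2 needs 230; the known cells sum to 168, so (1,2) = 62.
Using column 3: 59 + 68 + 53 + ? → (1,3) = 230 − 180 = 50.

41 62 50 77 / 80 47 59 44 / 71 56 68 35 / 38 65 53 74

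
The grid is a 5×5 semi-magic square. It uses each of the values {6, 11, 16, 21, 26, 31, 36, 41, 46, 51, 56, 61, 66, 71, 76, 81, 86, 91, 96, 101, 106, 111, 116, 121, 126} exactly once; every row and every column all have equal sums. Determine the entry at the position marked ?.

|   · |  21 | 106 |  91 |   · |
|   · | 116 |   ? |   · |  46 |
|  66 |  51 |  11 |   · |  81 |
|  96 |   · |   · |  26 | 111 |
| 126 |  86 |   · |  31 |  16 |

The 25 entries sum to 1650, so each line sums to 1650/5 = 330.
The remaining cell in row 3 is (3,4) = 330 − 209 = 121.
The remaining cell in row 5 is (5,3) = 330 − 259 = 71.
From column 2, 330 − (21 + 116 + 51 + 86) gives (4,2) = 56.
The remaining cell in column 4 is (2,4) = 330 − 269 = 61.
Using column 5: 46 + 81 + 111 + 16 + ? → (1,5) = 330 − 254 = 76.
Row 1 must total 330; the given cells sum to 294, so (1,1) = 36.
Row 4: 96 + 56 + 26 + 111 + ? = 330, so (4,3) = 41.
Column 1: 36 + 66 + 96 + 126 + ? = 330, so (2,1) = 6.
Using column 3: 106 + 11 + 41 + 71 + ? → (2,3) = 330 − 229 = 101.

101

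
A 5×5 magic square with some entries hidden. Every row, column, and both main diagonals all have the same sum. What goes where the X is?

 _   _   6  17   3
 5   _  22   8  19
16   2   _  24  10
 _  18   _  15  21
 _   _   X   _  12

20

Column 5 is complete and sums to 65; that is the magic constant.
Row 2 needs 65; the known cells sum to 54, so (2,2) = 11.
From row 3, 65 − (16 + 2 + 24 + 10) gives (3,3) = 13.
Column 4 needs 65; the known cells sum to 64, so (5,4) = 1.
Main diagonal: 11 + 13 + 15 + 12 + ? = 65, so (1,1) = 14.
Anti-diagonal needs 65; the known cells sum to 42, so (5,1) = 23.
Row 1: 14 + 6 + 17 + 3 + ? = 65, so (1,2) = 25.
Column 1 needs 65; the known cells sum to 58, so (4,1) = 7.
Column 2 needs 65; the known cells sum to 56, so (5,2) = 9.
The remaining cell in row 4 is (4,3) = 65 − 61 = 4.
Row 5: 23 + 9 + 1 + 12 + ? = 65, so (5,3) = 20.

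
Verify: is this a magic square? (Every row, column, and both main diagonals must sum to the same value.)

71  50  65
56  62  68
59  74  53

Yes

Row 1: 71 + 50 + 65 = 186.
Row 2: 56 + 62 + 68 = 186.
Row 3: 59 + 74 + 53 = 186.
Column 1: 71 + 56 + 59 = 186.
Column 2: 50 + 62 + 74 = 186.
Column 3: 65 + 68 + 53 = 186.
Main diagonal: 71 + 62 + 53 = 186.
Anti-diagonal: 65 + 62 + 59 = 186.
All lines sum to 186.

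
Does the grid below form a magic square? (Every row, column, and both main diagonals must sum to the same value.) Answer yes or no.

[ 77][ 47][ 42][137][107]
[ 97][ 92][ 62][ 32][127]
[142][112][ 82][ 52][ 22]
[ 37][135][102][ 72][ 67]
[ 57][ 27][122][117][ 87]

No — column 5 sums to 410 but row 4 sums to 413.

Row 1: 77 + 47 + 42 + 137 + 107 = 410.
Row 2: 97 + 92 + 62 + 32 + 127 = 410.
Row 3: 142 + 112 + 82 + 52 + 22 = 410.
Row 4: 37 + 135 + 102 + 72 + 67 = 413.
Row 5: 57 + 27 + 122 + 117 + 87 = 410.
Column 1: 77 + 97 + 142 + 37 + 57 = 410.
Column 2: 47 + 92 + 112 + 135 + 27 = 413.
Column 3: 42 + 62 + 82 + 102 + 122 = 410.
Column 4: 137 + 32 + 52 + 72 + 117 = 410.
Column 5: 107 + 127 + 22 + 67 + 87 = 410.
Main diagonal: 77 + 92 + 82 + 72 + 87 = 410.
Anti-diagonal: 107 + 32 + 82 + 135 + 57 = 413.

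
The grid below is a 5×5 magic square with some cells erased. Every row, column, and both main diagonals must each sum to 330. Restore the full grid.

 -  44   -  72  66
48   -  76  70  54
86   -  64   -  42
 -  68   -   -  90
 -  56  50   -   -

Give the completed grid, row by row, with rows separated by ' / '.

Row 2 must total 330; the given cells sum to 248, so (2,2) = 82.
The remaining cell in column 2 is (3,2) = 330 − 250 = 80.
Using column 5: 66 + 54 + 42 + 90 + ? → (5,5) = 330 − 252 = 78.
Anti-diagonal must total 330; the given cells sum to 268, so (5,1) = 62.
From row 3, 330 − (86 + 80 + 64 + 42) gives (3,4) = 58.
From row 5, 330 − (62 + 56 + 50 + 78) gives (5,4) = 84.
Using column 4: 72 + 70 + 58 + 84 + ? → (4,4) = 330 − 284 = 46.
Using main diagonal: 82 + 64 + 46 + 78 + ? → (1,1) = 330 − 270 = 60.
Using row 1: 60 + 44 + 72 + 66 + ? → (1,3) = 330 − 242 = 88.
Column 1: 60 + 48 + 86 + 62 + ? = 330, so (4,1) = 74.
The remaining cell in column 3 is (4,3) = 330 − 278 = 52.

60 44 88 72 66 / 48 82 76 70 54 / 86 80 64 58 42 / 74 68 52 46 90 / 62 56 50 84 78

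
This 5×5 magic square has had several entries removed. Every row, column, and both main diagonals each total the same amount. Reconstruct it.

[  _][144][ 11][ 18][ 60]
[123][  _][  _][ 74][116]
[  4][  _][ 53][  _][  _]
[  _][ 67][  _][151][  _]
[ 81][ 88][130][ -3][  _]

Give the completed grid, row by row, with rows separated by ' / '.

Anti-diagonal is already complete: 60 + 74 + 53 + 67 + 81 = 335, so that is the magic constant.
From row 1, 335 − (144 + 11 + 18 + 60) gives (1,1) = 102.
Using row 5: 81 + 88 + 130 + (-3) + ? → (5,5) = 335 − 296 = 39.
From column 1, 335 − (102 + 123 + 4 + 81) gives (4,1) = 25.
Column 4 must total 335; the given cells sum to 240, so (3,4) = 95.
Main diagonal needs 335; the known cells sum to 345, so (2,2) = -10.
Using row 2: 123 + (-10) + 74 + 116 + ? → (2,3) = 335 − 303 = 32.
From column 2, 335 − (144 + (-10) + 67 + 88) gives (3,2) = 46.
The remaining cell in column 3 is (4,3) = 335 − 226 = 109.
From row 3, 335 − (4 + 46 + 53 + 95) gives (3,5) = 137.
Row 4 needs 335; the known cells sum to 352, so (4,5) = -17.

102 144 11 18 60 / 123 -10 32 74 116 / 4 46 53 95 137 / 25 67 109 151 -17 / 81 88 130 -3 39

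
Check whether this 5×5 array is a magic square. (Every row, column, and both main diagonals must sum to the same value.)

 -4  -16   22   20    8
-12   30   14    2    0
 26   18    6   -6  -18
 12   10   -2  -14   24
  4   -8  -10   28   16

No — column 1 sums to 26 but column 2 sums to 34.

Row 1: -4 + (-16) + 22 + 20 + 8 = 30.
Row 2: -12 + 30 + 14 + 2 + 0 = 34.
Row 3: 26 + 18 + 6 + (-6) + (-18) = 26.
Row 4: 12 + 10 + (-2) + (-14) + 24 = 30.
Row 5: 4 + (-8) + (-10) + 28 + 16 = 30.
Column 1: -4 + (-12) + 26 + 12 + 4 = 26.
Column 2: -16 + 30 + 18 + 10 + (-8) = 34.
Column 3: 22 + 14 + 6 + (-2) + (-10) = 30.
Column 4: 20 + 2 + (-6) + (-14) + 28 = 30.
Column 5: 8 + 0 + (-18) + 24 + 16 = 30.
Main diagonal: -4 + 30 + 6 + (-14) + 16 = 34.
Anti-diagonal: 8 + 2 + 6 + 10 + 4 = 30.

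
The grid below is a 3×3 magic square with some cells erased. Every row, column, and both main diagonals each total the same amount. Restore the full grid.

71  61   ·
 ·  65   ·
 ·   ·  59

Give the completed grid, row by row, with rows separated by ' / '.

71 61 63 / 57 65 73 / 67 69 59

Main diagonal is already complete: 71 + 65 + 59 = 195, so that is the magic constant.
Using row 1: 71 + 61 + ? → (1,3) = 195 − 132 = 63.
From column 2, 195 − (61 + 65) gives (3,2) = 69.
Column 3 must total 195; the given cells sum to 122, so (2,3) = 73.
The remaining cell in anti-diagonal is (3,1) = 195 − 128 = 67.
Row 2: 65 + 73 + ? = 195, so (2,1) = 57.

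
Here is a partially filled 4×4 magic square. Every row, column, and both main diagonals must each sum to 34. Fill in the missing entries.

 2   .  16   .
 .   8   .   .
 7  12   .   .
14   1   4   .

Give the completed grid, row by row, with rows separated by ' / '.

2 13 16 3 / 11 8 5 10 / 7 12 9 6 / 14 1 4 15

From row 4, 34 − (14 + 1 + 4) gives (4,4) = 15.
Column 1 must total 34; the given cells sum to 23, so (2,1) = 11.
The remaining cell in column 2 is (1,2) = 34 − 21 = 13.
Main diagonal must total 34; the given cells sum to 25, so (3,3) = 9.
The remaining cell in row 1 is (1,4) = 34 − 31 = 3.
The remaining cell in row 3 is (3,4) = 34 − 28 = 6.
Using column 3: 16 + 9 + 4 + ? → (2,3) = 34 − 29 = 5.
The remaining cell in column 4 is (2,4) = 34 − 24 = 10.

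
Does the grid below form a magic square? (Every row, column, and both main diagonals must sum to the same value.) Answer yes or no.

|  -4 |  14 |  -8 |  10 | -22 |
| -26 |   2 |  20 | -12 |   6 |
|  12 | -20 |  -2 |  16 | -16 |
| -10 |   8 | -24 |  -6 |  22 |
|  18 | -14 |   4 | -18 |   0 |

Row 1: -4 + 14 + (-8) + 10 + (-22) = -10.
Row 2: -26 + 2 + 20 + (-12) + 6 = -10.
Row 3: 12 + (-20) + (-2) + 16 + (-16) = -10.
Row 4: -10 + 8 + (-24) + (-6) + 22 = -10.
Row 5: 18 + (-14) + 4 + (-18) + 0 = -10.
Column 1: -4 + (-26) + 12 + (-10) + 18 = -10.
Column 2: 14 + 2 + (-20) + 8 + (-14) = -10.
Column 3: -8 + 20 + (-2) + (-24) + 4 = -10.
Column 4: 10 + (-12) + 16 + (-6) + (-18) = -10.
Column 5: -22 + 6 + (-16) + 22 + 0 = -10.
Main diagonal: -4 + 2 + (-2) + (-6) + 0 = -10.
Anti-diagonal: -22 + (-12) + (-2) + 8 + 18 = -10.
All lines sum to -10.

Yes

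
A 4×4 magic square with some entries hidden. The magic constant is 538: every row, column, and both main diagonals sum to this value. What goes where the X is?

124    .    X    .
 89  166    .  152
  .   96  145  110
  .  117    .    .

From row 2, 538 − (89 + 166 + 152) gives (2,3) = 131.
Using row 3: 96 + 145 + 110 + ? → (3,1) = 538 − 351 = 187.
From column 1, 538 − (124 + 89 + 187) gives (4,1) = 138.
Column 2 must total 538; the given cells sum to 379, so (1,2) = 159.
Main diagonal must total 538; the given cells sum to 435, so (4,4) = 103.
Anti-diagonal needs 538; the known cells sum to 365, so (1,4) = 173.
Row 1 needs 538; the known cells sum to 456, so (1,3) = 82.

82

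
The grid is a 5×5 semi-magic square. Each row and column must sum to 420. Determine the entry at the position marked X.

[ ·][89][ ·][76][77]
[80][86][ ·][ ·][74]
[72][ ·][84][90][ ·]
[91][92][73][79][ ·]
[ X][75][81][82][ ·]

From row 4, 420 − (91 + 92 + 73 + 79) gives (4,5) = 85.
Using column 2: 89 + 86 + 92 + 75 + ? → (3,2) = 420 − 342 = 78.
The remaining cell in column 4 is (2,4) = 420 − 327 = 93.
Row 2 must total 420; the given cells sum to 333, so (2,3) = 87.
Row 3 needs 420; the known cells sum to 324, so (3,5) = 96.
Using column 3: 87 + 84 + 73 + 81 + ? → (1,3) = 420 − 325 = 95.
The remaining cell in column 5 is (5,5) = 420 − 332 = 88.
From row 1, 420 − (89 + 95 + 76 + 77) gives (1,1) = 83.
Row 5 needs 420; the known cells sum to 326, so (5,1) = 94.

94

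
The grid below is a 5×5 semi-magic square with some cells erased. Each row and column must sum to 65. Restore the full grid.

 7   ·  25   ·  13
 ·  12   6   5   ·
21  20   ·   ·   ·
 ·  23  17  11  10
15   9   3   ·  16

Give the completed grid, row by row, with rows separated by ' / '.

The remaining cell in row 4 is (4,1) = 65 − 61 = 4.
From row 5, 65 − (15 + 9 + 3 + 16) gives (5,4) = 22.
From column 1, 65 − (7 + 21 + 4 + 15) gives (2,1) = 18.
Column 2 must total 65; the given cells sum to 64, so (1,2) = 1.
Column 3: 25 + 6 + 17 + 3 + ? = 65, so (3,3) = 14.
Row 1: 7 + 1 + 25 + 13 + ? = 65, so (1,4) = 19.
From row 2, 65 − (18 + 12 + 6 + 5) gives (2,5) = 24.
Using column 4: 19 + 5 + 11 + 22 + ? → (3,4) = 65 − 57 = 8.
From column 5, 65 − (13 + 24 + 10 + 16) gives (3,5) = 2.

7 1 25 19 13 / 18 12 6 5 24 / 21 20 14 8 2 / 4 23 17 11 10 / 15 9 3 22 16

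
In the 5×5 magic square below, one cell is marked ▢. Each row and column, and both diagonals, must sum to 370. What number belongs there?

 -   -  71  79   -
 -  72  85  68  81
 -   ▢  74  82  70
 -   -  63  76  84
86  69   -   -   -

66

Row 2: 72 + 85 + 68 + 81 + ? = 370, so (2,1) = 64.
The remaining cell in column 3 is (5,3) = 370 − 293 = 77.
Using column 4: 79 + 68 + 82 + 76 + ? → (5,4) = 370 − 305 = 65.
From row 5, 370 − (86 + 69 + 77 + 65) gives (5,5) = 73.
The remaining cell in column 5 is (1,5) = 370 − 308 = 62.
Using main diagonal: 72 + 74 + 76 + 73 + ? → (1,1) = 370 − 295 = 75.
Anti-diagonal must total 370; the given cells sum to 290, so (4,2) = 80.
Row 1: 75 + 71 + 79 + 62 + ? = 370, so (1,2) = 83.
Row 4 needs 370; the known cells sum to 303, so (4,1) = 67.
From column 1, 370 − (75 + 64 + 67 + 86) gives (3,1) = 78.
Using column 2: 83 + 72 + 80 + 69 + ? → (3,2) = 370 − 304 = 66.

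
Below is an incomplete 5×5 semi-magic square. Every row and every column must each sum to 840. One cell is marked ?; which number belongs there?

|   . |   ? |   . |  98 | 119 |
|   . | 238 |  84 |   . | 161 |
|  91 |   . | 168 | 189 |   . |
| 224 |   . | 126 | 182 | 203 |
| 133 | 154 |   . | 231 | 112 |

196

The remaining cell in row 4 is (4,2) = 840 − 735 = 105.
From row 5, 840 − (133 + 154 + 231 + 112) gives (5,3) = 210.
Column 3 must total 840; the given cells sum to 588, so (1,3) = 252.
Column 4 must total 840; the given cells sum to 700, so (2,4) = 140.
Column 5 must total 840; the given cells sum to 595, so (3,5) = 245.
Row 2 needs 840; the known cells sum to 623, so (2,1) = 217.
From row 3, 840 − (91 + 168 + 189 + 245) gives (3,2) = 147.
Column 1 must total 840; the given cells sum to 665, so (1,1) = 175.
Column 2: 238 + 147 + 105 + 154 + ? = 840, so (1,2) = 196.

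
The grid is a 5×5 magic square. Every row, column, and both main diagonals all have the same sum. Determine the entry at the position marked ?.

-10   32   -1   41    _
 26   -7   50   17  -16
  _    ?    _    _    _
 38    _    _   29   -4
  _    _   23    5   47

Row 2 is complete and sums to 70; that is the magic constant.
From row 1, 70 − (-10 + 32 + (-1) + 41) gives (1,5) = 8.
Using column 4: 41 + 17 + 29 + 5 + ? → (3,4) = 70 − 92 = -22.
Column 5: 8 + (-16) + (-4) + 47 + ? = 70, so (3,5) = 35.
Using main diagonal: -10 + (-7) + 29 + 47 + ? → (3,3) = 70 − 59 = 11.
Column 3 needs 70; the known cells sum to 83, so (4,3) = -13.
Using row 4: 38 + (-13) + 29 + (-4) + ? → (4,2) = 70 − 50 = 20.
The remaining cell in anti-diagonal is (5,1) = 70 − 56 = 14.
Row 5 needs 70; the known cells sum to 89, so (5,2) = -19.
Column 1 must total 70; the given cells sum to 68, so (3,1) = 2.
From column 2, 70 − (32 + (-7) + 20 + (-19)) gives (3,2) = 44.

44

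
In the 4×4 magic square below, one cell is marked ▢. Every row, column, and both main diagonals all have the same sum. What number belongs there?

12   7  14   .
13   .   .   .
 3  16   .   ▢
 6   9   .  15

10

Column 1 is complete and sums to 34; that is the magic constant.
Row 1: 12 + 7 + 14 + ? = 34, so (1,4) = 1.
From row 4, 34 − (6 + 9 + 15) gives (4,3) = 4.
Column 2 must total 34; the given cells sum to 32, so (2,2) = 2.
Main diagonal: 12 + 2 + 15 + ? = 34, so (3,3) = 5.
Anti-diagonal needs 34; the known cells sum to 23, so (2,3) = 11.
From row 2, 34 − (13 + 2 + 11) gives (2,4) = 8.
From row 3, 34 − (3 + 16 + 5) gives (3,4) = 10.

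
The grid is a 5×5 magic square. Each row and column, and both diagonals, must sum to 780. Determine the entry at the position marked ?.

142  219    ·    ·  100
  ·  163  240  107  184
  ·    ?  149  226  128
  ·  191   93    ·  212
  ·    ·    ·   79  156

Row 2 must total 780; the given cells sum to 694, so (2,1) = 86.
Main diagonal must total 780; the given cells sum to 610, so (4,4) = 170.
Using anti-diagonal: 100 + 107 + 149 + 191 + ? → (5,1) = 780 − 547 = 233.
The remaining cell in row 4 is (4,1) = 780 − 666 = 114.
Using column 1: 142 + 86 + 114 + 233 + ? → (3,1) = 780 − 575 = 205.
Column 4: 107 + 226 + 170 + 79 + ? = 780, so (1,4) = 198.
Row 1 must total 780; the given cells sum to 659, so (1,3) = 121.
Row 3: 205 + 149 + 226 + 128 + ? = 780, so (3,2) = 72.

72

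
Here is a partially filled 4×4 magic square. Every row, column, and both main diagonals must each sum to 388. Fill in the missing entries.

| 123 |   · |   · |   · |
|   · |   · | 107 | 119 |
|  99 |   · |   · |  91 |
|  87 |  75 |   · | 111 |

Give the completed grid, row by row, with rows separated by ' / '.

123 103 95 67 / 79 83 107 119 / 99 127 71 91 / 87 75 115 111

Row 4: 87 + 75 + 111 + ? = 388, so (4,3) = 115.
Column 1 needs 388; the known cells sum to 309, so (2,1) = 79.
Column 4 needs 388; the known cells sum to 321, so (1,4) = 67.
Using anti-diagonal: 67 + 107 + 87 + ? → (3,2) = 388 − 261 = 127.
From row 2, 388 − (79 + 107 + 119) gives (2,2) = 83.
The remaining cell in row 3 is (3,3) = 388 − 317 = 71.
Using column 2: 83 + 127 + 75 + ? → (1,2) = 388 − 285 = 103.
Column 3: 107 + 71 + 115 + ? = 388, so (1,3) = 95.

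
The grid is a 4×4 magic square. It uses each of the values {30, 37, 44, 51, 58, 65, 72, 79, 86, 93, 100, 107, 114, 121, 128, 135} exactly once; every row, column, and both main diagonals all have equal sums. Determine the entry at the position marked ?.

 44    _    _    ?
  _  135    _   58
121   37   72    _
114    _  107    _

93

The 16 entries sum to 1320, so each line sums to 1320/4 = 330.
Using row 3: 121 + 37 + 72 + ? → (3,4) = 330 − 230 = 100.
Using column 1: 44 + 121 + 114 + ? → (2,1) = 330 − 279 = 51.
Main diagonal needs 330; the known cells sum to 251, so (4,4) = 79.
The remaining cell in row 2 is (2,3) = 330 − 244 = 86.
From row 4, 330 − (114 + 107 + 79) gives (4,2) = 30.
Column 2 must total 330; the given cells sum to 202, so (1,2) = 128.
From column 3, 330 − (86 + 72 + 107) gives (1,3) = 65.
Column 4 needs 330; the known cells sum to 237, so (1,4) = 93.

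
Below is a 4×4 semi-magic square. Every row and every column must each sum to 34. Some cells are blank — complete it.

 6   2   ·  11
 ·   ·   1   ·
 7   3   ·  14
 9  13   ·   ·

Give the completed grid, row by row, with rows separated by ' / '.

Row 1 must total 34; the given cells sum to 19, so (1,3) = 15.
Row 3 must total 34; the given cells sum to 24, so (3,3) = 10.
From column 1, 34 − (6 + 7 + 9) gives (2,1) = 12.
Column 2: 2 + 3 + 13 + ? = 34, so (2,2) = 16.
Using column 3: 15 + 1 + 10 + ? → (4,3) = 34 − 26 = 8.
Row 2: 12 + 16 + 1 + ? = 34, so (2,4) = 5.
Row 4 must total 34; the given cells sum to 30, so (4,4) = 4.

6 2 15 11 / 12 16 1 5 / 7 3 10 14 / 9 13 8 4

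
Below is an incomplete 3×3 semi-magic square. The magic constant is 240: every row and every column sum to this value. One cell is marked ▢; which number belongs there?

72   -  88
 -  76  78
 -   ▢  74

84

Row 1: 72 + 88 + ? = 240, so (1,2) = 80.
Using row 2: 76 + 78 + ? → (2,1) = 240 − 154 = 86.
Using column 1: 72 + 86 + ? → (3,1) = 240 − 158 = 82.
Column 2: 80 + 76 + ? = 240, so (3,2) = 84.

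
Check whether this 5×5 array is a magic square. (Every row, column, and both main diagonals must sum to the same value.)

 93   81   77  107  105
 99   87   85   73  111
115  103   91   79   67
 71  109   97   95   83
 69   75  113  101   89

No — column 4 sums to 455 but anti-diagonal sums to 447.

Row 1: 93 + 81 + 77 + 107 + 105 = 463.
Row 2: 99 + 87 + 85 + 73 + 111 = 455.
Row 3: 115 + 103 + 91 + 79 + 67 = 455.
Row 4: 71 + 109 + 97 + 95 + 83 = 455.
Row 5: 69 + 75 + 113 + 101 + 89 = 447.
Column 1: 93 + 99 + 115 + 71 + 69 = 447.
Column 2: 81 + 87 + 103 + 109 + 75 = 455.
Column 3: 77 + 85 + 91 + 97 + 113 = 463.
Column 4: 107 + 73 + 79 + 95 + 101 = 455.
Column 5: 105 + 111 + 67 + 83 + 89 = 455.
Main diagonal: 93 + 87 + 91 + 95 + 89 = 455.
Anti-diagonal: 105 + 73 + 91 + 109 + 69 = 447.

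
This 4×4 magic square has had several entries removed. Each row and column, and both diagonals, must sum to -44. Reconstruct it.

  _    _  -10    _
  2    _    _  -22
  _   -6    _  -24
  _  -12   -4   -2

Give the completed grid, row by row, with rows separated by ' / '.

-20 -18 -10 4 / 2 -8 -16 -22 / 0 -6 -14 -24 / -26 -12 -4 -2

From row 4, -44 − (-12 + (-4) + (-2)) gives (4,1) = -26.
From column 4, -44 − (-22 + (-24) + (-2)) gives (1,4) = 4.
The remaining cell in anti-diagonal is (2,3) = -44 − (-28) = -16.
Row 2 needs -44; the known cells sum to -36, so (2,2) = -8.
Column 2 must total -44; the given cells sum to -26, so (1,2) = -18.
The remaining cell in column 3 is (3,3) = -44 − (-30) = -14.
The remaining cell in main diagonal is (1,1) = -44 − (-24) = -20.
From row 3, -44 − (-6 + (-14) + (-24)) gives (3,1) = 0.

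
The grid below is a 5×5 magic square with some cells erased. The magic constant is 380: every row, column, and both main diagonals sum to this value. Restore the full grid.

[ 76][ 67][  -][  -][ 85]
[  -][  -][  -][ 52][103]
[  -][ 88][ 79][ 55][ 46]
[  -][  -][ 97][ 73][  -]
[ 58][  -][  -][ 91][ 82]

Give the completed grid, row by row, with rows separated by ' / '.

The remaining cell in row 3 is (3,1) = 380 − 268 = 112.
Column 4 must total 380; the given cells sum to 271, so (1,4) = 109.
Column 5 must total 380; the given cells sum to 316, so (4,5) = 64.
Main diagonal must total 380; the given cells sum to 310, so (2,2) = 70.
The remaining cell in anti-diagonal is (4,2) = 380 − 274 = 106.
Row 1 needs 380; the known cells sum to 337, so (1,3) = 43.
The remaining cell in row 4 is (4,1) = 380 − 340 = 40.
From column 1, 380 − (76 + 112 + 40 + 58) gives (2,1) = 94.
From column 2, 380 − (67 + 70 + 88 + 106) gives (5,2) = 49.
Row 2: 94 + 70 + 52 + 103 + ? = 380, so (2,3) = 61.
Row 5 needs 380; the known cells sum to 280, so (5,3) = 100.

76 67 43 109 85 / 94 70 61 52 103 / 112 88 79 55 46 / 40 106 97 73 64 / 58 49 100 91 82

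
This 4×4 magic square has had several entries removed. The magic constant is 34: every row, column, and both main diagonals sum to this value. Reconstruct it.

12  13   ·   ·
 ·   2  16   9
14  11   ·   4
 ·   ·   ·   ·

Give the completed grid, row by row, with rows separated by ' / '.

12 13 3 6 / 7 2 16 9 / 14 11 5 4 / 1 8 10 15

The remaining cell in row 2 is (2,1) = 34 − 27 = 7.
Row 3: 14 + 11 + 4 + ? = 34, so (3,3) = 5.
The remaining cell in column 1 is (4,1) = 34 − 33 = 1.
Column 2 must total 34; the given cells sum to 26, so (4,2) = 8.
Main diagonal must total 34; the given cells sum to 19, so (4,4) = 15.
Anti-diagonal needs 34; the known cells sum to 28, so (1,4) = 6.
Row 1 needs 34; the known cells sum to 31, so (1,3) = 3.
Row 4: 1 + 8 + 15 + ? = 34, so (4,3) = 10.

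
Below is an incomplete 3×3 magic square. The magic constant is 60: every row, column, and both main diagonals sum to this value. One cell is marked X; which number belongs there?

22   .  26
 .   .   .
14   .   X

18

Row 1 must total 60; the given cells sum to 48, so (1,2) = 12.
The remaining cell in column 1 is (2,1) = 60 − 36 = 24.
Anti-diagonal must total 60; the given cells sum to 40, so (2,2) = 20.
Row 2 needs 60; the known cells sum to 44, so (2,3) = 16.
Column 2: 12 + 20 + ? = 60, so (3,2) = 28.
Column 3 must total 60; the given cells sum to 42, so (3,3) = 18.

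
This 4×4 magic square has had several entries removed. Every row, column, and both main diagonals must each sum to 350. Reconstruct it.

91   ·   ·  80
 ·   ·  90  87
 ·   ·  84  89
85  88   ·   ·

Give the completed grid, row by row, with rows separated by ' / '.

91 86 93 80 / 92 81 90 87 / 82 95 84 89 / 85 88 83 94

Using column 4: 80 + 87 + 89 + ? → (4,4) = 350 − 256 = 94.
Main diagonal needs 350; the known cells sum to 269, so (2,2) = 81.
Anti-diagonal needs 350; the known cells sum to 255, so (3,2) = 95.
From row 2, 350 − (81 + 90 + 87) gives (2,1) = 92.
Row 3: 95 + 84 + 89 + ? = 350, so (3,1) = 82.
Row 4 must total 350; the given cells sum to 267, so (4,3) = 83.
Using column 2: 81 + 95 + 88 + ? → (1,2) = 350 − 264 = 86.
Using column 3: 90 + 84 + 83 + ? → (1,3) = 350 − 257 = 93.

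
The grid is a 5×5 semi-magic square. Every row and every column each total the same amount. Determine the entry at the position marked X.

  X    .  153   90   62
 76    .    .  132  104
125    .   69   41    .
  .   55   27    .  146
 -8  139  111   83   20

Row 5 is complete and sums to 345; that is the magic constant.
Column 3: 153 + 69 + 27 + 111 + ? = 345, so (2,3) = -15.
Using column 4: 90 + 132 + 41 + 83 + ? → (4,4) = 345 − 346 = -1.
The remaining cell in column 5 is (3,5) = 345 − 332 = 13.
The remaining cell in row 2 is (2,2) = 345 − 297 = 48.
Using row 3: 125 + 69 + 41 + 13 + ? → (3,2) = 345 − 248 = 97.
Row 4 must total 345; the given cells sum to 227, so (4,1) = 118.
From column 1, 345 − (76 + 125 + 118 + (-8)) gives (1,1) = 34.

34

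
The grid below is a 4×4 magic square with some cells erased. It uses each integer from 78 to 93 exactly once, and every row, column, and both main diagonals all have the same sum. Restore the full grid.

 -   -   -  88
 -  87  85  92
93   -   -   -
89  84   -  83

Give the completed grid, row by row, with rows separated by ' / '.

82 91 81 88 / 78 87 85 92 / 93 80 90 79 / 89 84 86 83

The entries are 78 through 93, which sum to 1368, so each line sums to 1368/4 = 342.
The remaining cell in row 2 is (2,1) = 342 − 264 = 78.
Row 4 needs 342; the known cells sum to 256, so (4,3) = 86.
Using column 1: 78 + 93 + 89 + ? → (1,1) = 342 − 260 = 82.
The remaining cell in column 4 is (3,4) = 342 − 263 = 79.
Using main diagonal: 82 + 87 + 83 + ? → (3,3) = 342 − 252 = 90.
Anti-diagonal: 88 + 85 + 89 + ? = 342, so (3,2) = 80.
Column 2 must total 342; the given cells sum to 251, so (1,2) = 91.
From column 3, 342 − (85 + 90 + 86) gives (1,3) = 81.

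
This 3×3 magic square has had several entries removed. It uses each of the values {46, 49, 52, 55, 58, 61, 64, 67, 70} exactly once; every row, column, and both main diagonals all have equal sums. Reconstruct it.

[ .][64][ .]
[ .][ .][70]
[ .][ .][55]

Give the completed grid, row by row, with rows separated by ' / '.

The 9 entries sum to 522, so each line sums to 522/3 = 174.
Column 3: 70 + 55 + ? = 174, so (1,3) = 49.
Row 1 needs 174; the known cells sum to 113, so (1,1) = 61.
The remaining cell in main diagonal is (2,2) = 174 − 116 = 58.
The remaining cell in anti-diagonal is (3,1) = 174 − 107 = 67.
Using row 2: 58 + 70 + ? → (2,1) = 174 − 128 = 46.
From row 3, 174 − (67 + 55) gives (3,2) = 52.

61 64 49 / 46 58 70 / 67 52 55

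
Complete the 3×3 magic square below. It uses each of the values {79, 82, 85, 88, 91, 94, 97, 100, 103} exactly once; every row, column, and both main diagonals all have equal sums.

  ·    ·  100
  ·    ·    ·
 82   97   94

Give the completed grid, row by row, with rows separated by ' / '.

88 85 100 / 103 91 79 / 82 97 94

The 9 entries sum to 819, so each line sums to 819/3 = 273.
Column 3 needs 273; the known cells sum to 194, so (2,3) = 79.
Anti-diagonal: 100 + 82 + ? = 273, so (2,2) = 91.
Row 2 must total 273; the given cells sum to 170, so (2,1) = 103.
From column 1, 273 − (103 + 82) gives (1,1) = 88.
Column 2 needs 273; the known cells sum to 188, so (1,2) = 85.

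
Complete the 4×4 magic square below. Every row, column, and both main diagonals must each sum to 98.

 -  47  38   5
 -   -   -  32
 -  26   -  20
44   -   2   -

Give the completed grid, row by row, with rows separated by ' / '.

From row 1, 98 − (47 + 38 + 5) gives (1,1) = 8.
The remaining cell in column 4 is (4,4) = 98 − 57 = 41.
From anti-diagonal, 98 − (5 + 26 + 44) gives (2,3) = 23.
Row 4: 44 + 2 + 41 + ? = 98, so (4,2) = 11.
Column 2 needs 98; the known cells sum to 84, so (2,2) = 14.
Column 3 needs 98; the known cells sum to 63, so (3,3) = 35.
The remaining cell in row 2 is (2,1) = 98 − 69 = 29.
Row 3 needs 98; the known cells sum to 81, so (3,1) = 17.

8 47 38 5 / 29 14 23 32 / 17 26 35 20 / 44 11 2 41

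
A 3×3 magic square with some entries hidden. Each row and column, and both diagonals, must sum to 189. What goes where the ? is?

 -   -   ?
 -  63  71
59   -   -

Row 2: 63 + 71 + ? = 189, so (2,1) = 55.
Column 1 must total 189; the given cells sum to 114, so (1,1) = 75.
The remaining cell in main diagonal is (3,3) = 189 − 138 = 51.
Using anti-diagonal: 63 + 59 + ? → (1,3) = 189 − 122 = 67.

67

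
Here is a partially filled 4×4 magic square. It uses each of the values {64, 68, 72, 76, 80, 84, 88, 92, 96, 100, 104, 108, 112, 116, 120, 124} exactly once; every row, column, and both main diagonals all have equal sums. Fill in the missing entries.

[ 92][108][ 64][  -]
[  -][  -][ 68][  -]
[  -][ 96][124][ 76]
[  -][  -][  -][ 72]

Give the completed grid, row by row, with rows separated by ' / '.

The 16 entries sum to 1504, so each line sums to 1504/4 = 376.
Row 1 must total 376; the given cells sum to 264, so (1,4) = 112.
Row 3 needs 376; the known cells sum to 296, so (3,1) = 80.
Column 3 must total 376; the given cells sum to 256, so (4,3) = 120.
Column 4: 112 + 76 + 72 + ? = 376, so (2,4) = 116.
Using main diagonal: 92 + 124 + 72 + ? → (2,2) = 376 − 288 = 88.
Anti-diagonal must total 376; the given cells sum to 276, so (4,1) = 100.
From row 2, 376 − (88 + 68 + 116) gives (2,1) = 104.
Row 4: 100 + 120 + 72 + ? = 376, so (4,2) = 84.

92 108 64 112 / 104 88 68 116 / 80 96 124 76 / 100 84 120 72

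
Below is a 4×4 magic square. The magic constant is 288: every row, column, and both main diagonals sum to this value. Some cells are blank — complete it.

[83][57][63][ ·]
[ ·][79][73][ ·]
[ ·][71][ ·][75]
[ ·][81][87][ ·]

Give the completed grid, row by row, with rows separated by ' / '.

83 57 63 85 / 69 79 73 67 / 77 71 65 75 / 59 81 87 61

From row 1, 288 − (83 + 57 + 63) gives (1,4) = 85.
Using column 3: 63 + 73 + 87 + ? → (3,3) = 288 − 223 = 65.
Using main diagonal: 83 + 79 + 65 + ? → (4,4) = 288 − 227 = 61.
Anti-diagonal must total 288; the given cells sum to 229, so (4,1) = 59.
Row 3: 71 + 65 + 75 + ? = 288, so (3,1) = 77.
The remaining cell in column 1 is (2,1) = 288 − 219 = 69.
Column 4: 85 + 75 + 61 + ? = 288, so (2,4) = 67.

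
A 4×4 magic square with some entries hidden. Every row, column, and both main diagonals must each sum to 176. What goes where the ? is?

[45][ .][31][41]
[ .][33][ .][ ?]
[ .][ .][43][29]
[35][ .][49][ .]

51

The remaining cell in row 1 is (1,2) = 176 − 117 = 59.
Column 3 must total 176; the given cells sum to 123, so (2,3) = 53.
From main diagonal, 176 − (45 + 33 + 43) gives (4,4) = 55.
Anti-diagonal: 41 + 53 + 35 + ? = 176, so (3,2) = 47.
From row 3, 176 − (47 + 43 + 29) gives (3,1) = 57.
Using row 4: 35 + 49 + 55 + ? → (4,2) = 176 − 139 = 37.
Using column 1: 45 + 57 + 35 + ? → (2,1) = 176 − 137 = 39.
Using column 4: 41 + 29 + 55 + ? → (2,4) = 176 − 125 = 51.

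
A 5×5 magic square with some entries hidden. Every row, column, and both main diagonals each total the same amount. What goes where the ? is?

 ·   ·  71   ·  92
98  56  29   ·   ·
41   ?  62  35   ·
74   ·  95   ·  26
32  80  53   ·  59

Column 3 is complete and sums to 310; that is the magic constant.
Row 5 needs 310; the known cells sum to 224, so (5,4) = 86.
Column 1 must total 310; the given cells sum to 245, so (1,1) = 65.
The remaining cell in main diagonal is (4,4) = 310 − 242 = 68.
Row 4 must total 310; the given cells sum to 263, so (4,2) = 47.
Anti-diagonal: 92 + 62 + 47 + 32 + ? = 310, so (2,4) = 77.
Row 2: 98 + 56 + 29 + 77 + ? = 310, so (2,5) = 50.
The remaining cell in column 4 is (1,4) = 310 − 266 = 44.
Column 5 must total 310; the given cells sum to 227, so (3,5) = 83.
Row 1 needs 310; the known cells sum to 272, so (1,2) = 38.
Row 3 needs 310; the known cells sum to 221, so (3,2) = 89.

89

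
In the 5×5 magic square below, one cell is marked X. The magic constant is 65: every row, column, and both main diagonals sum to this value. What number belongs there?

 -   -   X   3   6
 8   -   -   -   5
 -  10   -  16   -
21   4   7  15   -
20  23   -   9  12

Using row 4: 21 + 4 + 7 + 15 + ? → (4,5) = 65 − 47 = 18.
From row 5, 65 − (20 + 23 + 9 + 12) gives (5,3) = 1.
Column 4 needs 65; the known cells sum to 43, so (2,4) = 22.
From column 5, 65 − (6 + 5 + 18 + 12) gives (3,5) = 24.
Using anti-diagonal: 6 + 22 + 4 + 20 + ? → (3,3) = 65 − 52 = 13.
Row 3: 10 + 13 + 16 + 24 + ? = 65, so (3,1) = 2.
From column 1, 65 − (8 + 2 + 21 + 20) gives (1,1) = 14.
Using main diagonal: 14 + 13 + 15 + 12 + ? → (2,2) = 65 − 54 = 11.
From row 2, 65 − (8 + 11 + 22 + 5) gives (2,3) = 19.
Column 2 must total 65; the given cells sum to 48, so (1,2) = 17.
Column 3 needs 65; the known cells sum to 40, so (1,3) = 25.

25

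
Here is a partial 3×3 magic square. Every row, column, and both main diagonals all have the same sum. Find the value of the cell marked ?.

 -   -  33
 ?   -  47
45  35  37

31

Column 3 is complete and sums to 117; that is the magic constant.
Anti-diagonal must total 117; the given cells sum to 78, so (2,2) = 39.
The remaining cell in row 2 is (2,1) = 117 − 86 = 31.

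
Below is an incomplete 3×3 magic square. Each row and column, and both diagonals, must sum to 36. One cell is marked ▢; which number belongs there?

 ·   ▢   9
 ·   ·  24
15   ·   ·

From column 3, 36 − (9 + 24) gives (3,3) = 3.
Anti-diagonal: 9 + 15 + ? = 36, so (2,2) = 12.
The remaining cell in row 2 is (2,1) = 36 − 36 = 0.
Row 3: 15 + 3 + ? = 36, so (3,2) = 18.
Using column 1: 0 + 15 + ? → (1,1) = 36 − 15 = 21.
Column 2 needs 36; the known cells sum to 30, so (1,2) = 6.

6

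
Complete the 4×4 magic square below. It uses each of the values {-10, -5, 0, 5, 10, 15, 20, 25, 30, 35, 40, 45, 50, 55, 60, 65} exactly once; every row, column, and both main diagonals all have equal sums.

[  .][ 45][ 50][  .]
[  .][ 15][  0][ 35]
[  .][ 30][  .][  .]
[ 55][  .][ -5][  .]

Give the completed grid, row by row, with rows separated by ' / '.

The 16 entries sum to 440, so each line sums to 440/4 = 110.
Row 2 must total 110; the given cells sum to 50, so (2,1) = 60.
From column 2, 110 − (45 + 15 + 30) gives (4,2) = 20.
Column 3 needs 110; the known cells sum to 45, so (3,3) = 65.
Anti-diagonal: 0 + 30 + 55 + ? = 110, so (1,4) = 25.
Row 1 must total 110; the given cells sum to 120, so (1,1) = -10.
Row 4 must total 110; the given cells sum to 70, so (4,4) = 40.
Using column 1: -10 + 60 + 55 + ? → (3,1) = 110 − 105 = 5.
Column 4: 25 + 35 + 40 + ? = 110, so (3,4) = 10.

-10 45 50 25 / 60 15 0 35 / 5 30 65 10 / 55 20 -5 40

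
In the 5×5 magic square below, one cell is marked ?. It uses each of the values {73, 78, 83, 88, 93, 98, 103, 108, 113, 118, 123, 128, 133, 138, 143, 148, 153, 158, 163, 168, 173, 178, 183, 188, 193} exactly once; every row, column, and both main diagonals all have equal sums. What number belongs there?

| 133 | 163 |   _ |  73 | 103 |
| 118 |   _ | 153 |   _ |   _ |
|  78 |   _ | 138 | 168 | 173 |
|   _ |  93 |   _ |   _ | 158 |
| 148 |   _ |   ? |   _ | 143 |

83

The 25 entries sum to 3325, so each line sums to 3325/5 = 665.
From row 1, 665 − (133 + 163 + 73 + 103) gives (1,3) = 193.
Row 3 must total 665; the given cells sum to 557, so (3,2) = 108.
Column 1 must total 665; the given cells sum to 477, so (4,1) = 188.
Column 5 must total 665; the given cells sum to 577, so (2,5) = 88.
Anti-diagonal needs 665; the known cells sum to 482, so (2,4) = 183.
The remaining cell in row 2 is (2,2) = 665 − 542 = 123.
Column 2: 163 + 123 + 108 + 93 + ? = 665, so (5,2) = 178.
Using main diagonal: 133 + 123 + 138 + 143 + ? → (4,4) = 665 − 537 = 128.
Using row 4: 188 + 93 + 128 + 158 + ? → (4,3) = 665 − 567 = 98.
Column 3: 193 + 153 + 138 + 98 + ? = 665, so (5,3) = 83.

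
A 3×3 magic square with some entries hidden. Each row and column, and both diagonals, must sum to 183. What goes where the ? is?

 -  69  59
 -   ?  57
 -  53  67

Row 1 must total 183; the given cells sum to 128, so (1,1) = 55.
Row 3: 53 + 67 + ? = 183, so (3,1) = 63.
Column 1: 55 + 63 + ? = 183, so (2,1) = 65.
From column 2, 183 − (69 + 53) gives (2,2) = 61.

61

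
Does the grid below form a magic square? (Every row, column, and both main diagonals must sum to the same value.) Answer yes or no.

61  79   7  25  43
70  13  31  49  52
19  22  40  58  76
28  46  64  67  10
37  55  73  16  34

Yes

Row 1: 61 + 79 + 7 + 25 + 43 = 215.
Row 2: 70 + 13 + 31 + 49 + 52 = 215.
Row 3: 19 + 22 + 40 + 58 + 76 = 215.
Row 4: 28 + 46 + 64 + 67 + 10 = 215.
Row 5: 37 + 55 + 73 + 16 + 34 = 215.
Column 1: 61 + 70 + 19 + 28 + 37 = 215.
Column 2: 79 + 13 + 22 + 46 + 55 = 215.
Column 3: 7 + 31 + 40 + 64 + 73 = 215.
Column 4: 25 + 49 + 58 + 67 + 16 = 215.
Column 5: 43 + 52 + 76 + 10 + 34 = 215.
Main diagonal: 61 + 13 + 40 + 67 + 34 = 215.
Anti-diagonal: 43 + 49 + 40 + 46 + 37 = 215.
All lines sum to 215.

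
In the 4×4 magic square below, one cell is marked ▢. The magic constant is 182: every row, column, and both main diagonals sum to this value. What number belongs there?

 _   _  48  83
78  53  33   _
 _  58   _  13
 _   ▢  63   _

43

The remaining cell in row 2 is (2,4) = 182 − 164 = 18.
Column 3: 48 + 33 + 63 + ? = 182, so (3,3) = 38.
Column 4: 83 + 18 + 13 + ? = 182, so (4,4) = 68.
Main diagonal: 53 + 38 + 68 + ? = 182, so (1,1) = 23.
From anti-diagonal, 182 − (83 + 33 + 58) gives (4,1) = 8.
The remaining cell in row 1 is (1,2) = 182 − 154 = 28.
The remaining cell in row 3 is (3,1) = 182 − 109 = 73.
From row 4, 182 − (8 + 63 + 68) gives (4,2) = 43.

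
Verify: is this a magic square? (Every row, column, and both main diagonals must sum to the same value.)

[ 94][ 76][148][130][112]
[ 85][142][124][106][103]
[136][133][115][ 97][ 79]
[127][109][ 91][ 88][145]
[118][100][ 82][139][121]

Yes

Row 1: 94 + 76 + 148 + 130 + 112 = 560.
Row 2: 85 + 142 + 124 + 106 + 103 = 560.
Row 3: 136 + 133 + 115 + 97 + 79 = 560.
Row 4: 127 + 109 + 91 + 88 + 145 = 560.
Row 5: 118 + 100 + 82 + 139 + 121 = 560.
Column 1: 94 + 85 + 136 + 127 + 118 = 560.
Column 2: 76 + 142 + 133 + 109 + 100 = 560.
Column 3: 148 + 124 + 115 + 91 + 82 = 560.
Column 4: 130 + 106 + 97 + 88 + 139 = 560.
Column 5: 112 + 103 + 79 + 145 + 121 = 560.
Main diagonal: 94 + 142 + 115 + 88 + 121 = 560.
Anti-diagonal: 112 + 106 + 115 + 109 + 118 = 560.
All lines sum to 560.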